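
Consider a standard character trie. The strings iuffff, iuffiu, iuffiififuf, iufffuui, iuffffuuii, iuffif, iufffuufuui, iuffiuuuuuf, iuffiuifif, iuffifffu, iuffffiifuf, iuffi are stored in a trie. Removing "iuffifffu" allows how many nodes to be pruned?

3

Walk "iuffifffu" from the leaf back toward the root, removing each node that no remaining word uses.
The suffix "ffu" (3 nodes) is used only by "iuffifffu"; "iuffif" is itself a stored word, so pruning stops there.
Nodes removed: 3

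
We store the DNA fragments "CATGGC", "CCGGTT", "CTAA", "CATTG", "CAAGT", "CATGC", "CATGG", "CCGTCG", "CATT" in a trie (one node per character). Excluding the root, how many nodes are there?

Insert word by word; a character creates a node only if that edge doesn't already exist:
  "CATGGC" → 6 new (C, A, T, G, G, C)
  "CCGGTT" → prefix "C" already present; 5 new (C, G, G, T, T)
  "CTAA" → prefix "C" already present; 3 new (T, A, A)
  "CATTG" → prefix "CAT" already present; 2 new (T, G)
  "CAAGT" → prefix "CA" already present; 3 new (A, G, T)
  "CATGC" → prefix "CATG" already present; 1 new (C)
  "CATGG" → prefix "CATGG" already present; 0 new (none)
  "CCGTCG" → prefix "CCG" already present; 3 new (T, C, G)
  "CATT" → prefix "CATT" already present; 0 new (none)
Total nodes = 6 + 5 + 3 + 2 + 3 + 1 + 0 + 3 + 0 = 23

23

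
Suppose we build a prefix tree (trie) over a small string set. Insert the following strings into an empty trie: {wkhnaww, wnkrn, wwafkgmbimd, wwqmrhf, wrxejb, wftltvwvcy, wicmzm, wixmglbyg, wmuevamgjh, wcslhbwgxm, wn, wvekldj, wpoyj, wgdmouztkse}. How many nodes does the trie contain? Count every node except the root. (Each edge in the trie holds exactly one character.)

90

Count nodes per top-level branch (shared prefixes stored once):
  'w'-branch (wcslhbwgxm, wftltvwvcy, wgdmouztkse, wicmzm, wixmglbyg, wkhnaww, wmuevamgjh, wn, wnkrn, wpoyj, wrxejb, wvekldj, wwafkgmbimd, wwqmrhf): 90 nodes
Sum: 90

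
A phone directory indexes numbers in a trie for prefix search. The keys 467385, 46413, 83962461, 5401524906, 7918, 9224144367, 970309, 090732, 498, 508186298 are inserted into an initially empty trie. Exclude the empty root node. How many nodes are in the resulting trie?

62

Trace insertions, counting only characters that open a new branch:
  "467385" → 6 new (4, 6, 7, 3, 8, 5)
  "46413" → prefix "46" already present; 3 new (4, 1, 3)
  "83962461" → 8 new (8, 3, 9, 6, 2, 4, 6, 1)
  "5401524906" → 10 new (5, 4, 0, 1, 5, 2, 4, 9, 0, 6)
  "7918" → 4 new (7, 9, 1, 8)
  "9224144367" → 10 new (9, 2, 2, 4, 1, 4, 4, 3, 6, 7)
  "970309" → prefix "9" already present; 5 new (7, 0, 3, 0, 9)
  "090732" → 6 new (0, 9, 0, 7, 3, 2)
  "498" → prefix "4" already present; 2 new (9, 8)
  "508186298" → prefix "5" already present; 8 new (0, 8, 1, 8, 6, 2, 9, 8)
Total nodes = 6 + 3 + 8 + 10 + 4 + 10 + 5 + 6 + 2 + 8 = 62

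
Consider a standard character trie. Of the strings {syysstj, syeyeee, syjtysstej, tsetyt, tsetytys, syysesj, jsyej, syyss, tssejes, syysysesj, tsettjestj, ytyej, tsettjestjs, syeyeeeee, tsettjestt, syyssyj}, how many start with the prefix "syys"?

5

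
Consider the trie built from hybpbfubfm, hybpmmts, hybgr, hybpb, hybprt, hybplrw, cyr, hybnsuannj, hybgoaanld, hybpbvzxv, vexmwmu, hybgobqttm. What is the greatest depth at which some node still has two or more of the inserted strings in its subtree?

5

Equivalently: take the maximum, over all pairs, of their longest common prefix length.
e.g. "hybgoaanld" and "hybgobqttm" share the prefix "hybgo" of length 5; no pair shares a longer one.
Longest shared-prefix length: 5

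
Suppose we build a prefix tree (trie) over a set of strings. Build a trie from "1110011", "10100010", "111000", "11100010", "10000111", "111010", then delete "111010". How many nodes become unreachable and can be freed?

2

Walk "111010" from the leaf back toward the root, removing each node that no remaining word uses.
The suffix "10" (2 nodes) is used only by "111010"; the node for "1110" still has the child "0", so pruning stops there.
Nodes removed: 2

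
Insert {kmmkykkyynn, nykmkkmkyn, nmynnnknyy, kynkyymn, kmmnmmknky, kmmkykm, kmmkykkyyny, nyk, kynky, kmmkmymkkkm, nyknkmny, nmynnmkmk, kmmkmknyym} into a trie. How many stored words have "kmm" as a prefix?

6

Filter for entries beginning with "kmm":
Matches: "kmmkmknyym", "kmmkmymkkkm", "kmmkykkyynn", "kmmkykkyyny", "kmmkykm", "kmmnmmknky"
Count: 6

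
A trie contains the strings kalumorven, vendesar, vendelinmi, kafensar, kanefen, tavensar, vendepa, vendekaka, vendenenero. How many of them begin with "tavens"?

1

Walk to "tavens"; the words in its subtree are exactly those with that prefix.
Matches: "tavensar"
Count: 1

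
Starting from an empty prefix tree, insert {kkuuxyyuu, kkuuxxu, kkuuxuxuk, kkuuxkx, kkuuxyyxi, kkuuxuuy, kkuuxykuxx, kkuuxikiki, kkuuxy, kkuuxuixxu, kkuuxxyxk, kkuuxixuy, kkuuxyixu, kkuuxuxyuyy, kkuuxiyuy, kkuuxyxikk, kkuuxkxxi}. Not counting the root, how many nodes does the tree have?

Count nodes per top-level branch (shared prefixes stored once):
  'k'-branch (kkuuxikiki, kkuuxixuy, kkuuxiyuy, kkuuxkx, kkuuxkxxi, kkuuxuixxu, kkuuxuuy, kkuuxuxuk, kkuuxuxyuyy, kkuuxxu, kkuuxxyxk, kkuuxy, kkuuxyixu, kkuuxykuxx, kkuuxyxikk, kkuuxyyuu, kkuuxyyxi): 56 nodes
Sum: 56

56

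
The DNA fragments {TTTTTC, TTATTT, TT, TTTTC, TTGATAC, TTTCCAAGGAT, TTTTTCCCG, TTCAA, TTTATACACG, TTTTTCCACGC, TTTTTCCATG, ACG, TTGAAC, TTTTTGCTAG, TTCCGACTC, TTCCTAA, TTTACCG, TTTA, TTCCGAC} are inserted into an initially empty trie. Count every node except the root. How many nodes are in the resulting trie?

65

Count nodes per top-level branch (shared prefixes stored once):
  'A'-branch (ACG): 3 nodes
  'T'-branch (TT, TTATTT, TTCAA, TTCCGAC, TTCCGACTC, TTCCTAA, TTGAAC, TTGATAC, TTTA, TTTACCG, TTTATACACG, TTTCCAAGGAT, TTTTC, TTTTTC, TTTTTCCACGC, TTTTTCCATG, TTTTTCCCG, TTTTTGCTAG): 62 nodes
Sum: 65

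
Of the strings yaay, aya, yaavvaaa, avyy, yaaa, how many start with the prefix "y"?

3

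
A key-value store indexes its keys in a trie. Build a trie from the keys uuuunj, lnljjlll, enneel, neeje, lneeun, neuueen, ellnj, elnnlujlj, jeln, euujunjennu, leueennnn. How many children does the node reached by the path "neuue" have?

The children of the "neuue" node are the distinct next characters among strings starting with "neuue".
Characters that immediately follow "neuue" among the stored strings: {e}.
That node has 1 child edge.

1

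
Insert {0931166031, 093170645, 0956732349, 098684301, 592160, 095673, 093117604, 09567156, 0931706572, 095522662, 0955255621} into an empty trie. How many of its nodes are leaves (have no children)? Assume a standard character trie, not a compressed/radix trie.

10

A leaf is a node with no children — equivalently, the end of a word that is not a proper prefix of any other stored word.
Those words: "0931166031", "093117604", "093170645", "0931706572", "095522662", "0955255621", "09567156", "0956732349", "098684301", "592160"
Leaf count: 10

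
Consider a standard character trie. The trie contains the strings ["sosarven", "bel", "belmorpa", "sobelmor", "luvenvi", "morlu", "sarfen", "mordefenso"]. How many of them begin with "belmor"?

1

Traverse to the node for "belmor", then collect every word in that subtree.
Words under "belmor": belmorpa
Count: 1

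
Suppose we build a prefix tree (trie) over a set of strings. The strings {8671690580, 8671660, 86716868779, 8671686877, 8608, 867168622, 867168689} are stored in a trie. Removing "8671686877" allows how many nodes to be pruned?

A node on "8671686877"'s path can go only if nothing else ends at it or branches off below it.
Every node on "8671686877" is still needed (e.g. by "86716868779"), so nothing is freed.
Nodes removed: 0

0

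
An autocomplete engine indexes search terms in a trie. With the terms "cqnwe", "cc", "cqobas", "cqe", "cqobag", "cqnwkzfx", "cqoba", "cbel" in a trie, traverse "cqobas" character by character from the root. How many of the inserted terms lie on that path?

Check each prefix of "cqobas" against the stored set — each match is an end-marker on the path.
Prefixes of the query that are stored words: "cqoba", "cqobas"
Count: 2

2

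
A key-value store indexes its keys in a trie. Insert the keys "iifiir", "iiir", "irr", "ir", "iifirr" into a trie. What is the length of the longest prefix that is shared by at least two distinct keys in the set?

The deepest shared node is where two words last agree before diverging.
e.g. "iifiir" and "iifirr" share the prefix "iifi" of length 4; no pair shares a longer one.
Longest shared-prefix length: 4

4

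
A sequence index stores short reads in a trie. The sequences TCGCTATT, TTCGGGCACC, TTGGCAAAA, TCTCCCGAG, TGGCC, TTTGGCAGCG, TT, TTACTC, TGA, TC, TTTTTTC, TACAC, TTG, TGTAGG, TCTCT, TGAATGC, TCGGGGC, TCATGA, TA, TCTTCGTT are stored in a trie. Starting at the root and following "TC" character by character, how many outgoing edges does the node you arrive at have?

Walk "TC" from the root, arriving at one node.
Distinct next characters after "TC": A, G, T.
That node has 3 child edges.

3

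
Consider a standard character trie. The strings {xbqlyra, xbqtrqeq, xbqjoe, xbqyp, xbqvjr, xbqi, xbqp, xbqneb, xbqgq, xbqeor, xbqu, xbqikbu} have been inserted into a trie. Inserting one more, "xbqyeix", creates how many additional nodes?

3

Walking "xbqyeix" from the root, the first 4 characters ("xbqy") follow existing edges; "e" is the first miss.
So 7 − 4 = 3 new nodes.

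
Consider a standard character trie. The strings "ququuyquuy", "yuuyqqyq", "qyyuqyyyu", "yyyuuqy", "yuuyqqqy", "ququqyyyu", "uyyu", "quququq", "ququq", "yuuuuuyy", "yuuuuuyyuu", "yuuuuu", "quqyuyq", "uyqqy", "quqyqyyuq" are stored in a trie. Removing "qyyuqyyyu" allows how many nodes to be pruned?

8

A node on "qyyuqyyyu"'s path can go only if nothing else ends at it or branches off below it.
The suffix "yyuqyyyu" (8 nodes) is used only by "qyyuqyyyu"; the node for "q" still has the child "u", so pruning stops there.
Nodes removed: 8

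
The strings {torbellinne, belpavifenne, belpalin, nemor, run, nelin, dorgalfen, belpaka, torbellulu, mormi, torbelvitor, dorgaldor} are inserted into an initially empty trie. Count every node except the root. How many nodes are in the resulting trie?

Insert word by word; a character creates a node only if that edge doesn't already exist:
  "torbellinne" → 11 new (t, o, r, b, e, l, l, i, n, n, e)
  "belpavifenne" → 12 new (b, e, l, p, a, v, i, f, e, n, n, e)
  "belpalin" → prefix "belpa" already present; 3 new (l, i, n)
  "nemor" → 5 new (n, e, m, o, r)
  "run" → 3 new (r, u, n)
  "nelin" → prefix "ne" already present; 3 new (l, i, n)
  "dorgalfen" → 9 new (d, o, r, g, a, l, f, e, n)
  "belpaka" → prefix "belpa" already present; 2 new (k, a)
  "torbellulu" → prefix "torbell" already present; 3 new (u, l, u)
  "mormi" → 5 new (m, o, r, m, i)
  "torbelvitor" → prefix "torbel" already present; 5 new (v, i, t, o, r)
  "dorgaldor" → prefix "dorgal" already present; 3 new (d, o, r)
Total nodes = 11 + 12 + 3 + 5 + 3 + 3 + 9 + 2 + 3 + 5 + 5 + 3 = 64

64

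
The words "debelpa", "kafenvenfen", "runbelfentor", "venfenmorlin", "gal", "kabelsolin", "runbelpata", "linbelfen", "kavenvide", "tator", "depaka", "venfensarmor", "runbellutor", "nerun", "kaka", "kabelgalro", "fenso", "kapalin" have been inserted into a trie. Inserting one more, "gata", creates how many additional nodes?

"ga" is already a path in the trie; the remaining "ta" must be added.
So 4 − 2 = 2 new nodes.

2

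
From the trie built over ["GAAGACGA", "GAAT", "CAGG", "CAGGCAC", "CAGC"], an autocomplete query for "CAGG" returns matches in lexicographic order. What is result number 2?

Words with prefix "CAGG", in lexicographic order: "CAGG", "CAGGCAC"
The 2nd is CAGGCAC.

CAGGCAC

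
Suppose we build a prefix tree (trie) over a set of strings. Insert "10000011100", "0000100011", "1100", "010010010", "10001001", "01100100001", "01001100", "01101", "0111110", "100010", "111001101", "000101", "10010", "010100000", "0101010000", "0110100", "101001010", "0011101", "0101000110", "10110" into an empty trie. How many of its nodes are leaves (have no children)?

18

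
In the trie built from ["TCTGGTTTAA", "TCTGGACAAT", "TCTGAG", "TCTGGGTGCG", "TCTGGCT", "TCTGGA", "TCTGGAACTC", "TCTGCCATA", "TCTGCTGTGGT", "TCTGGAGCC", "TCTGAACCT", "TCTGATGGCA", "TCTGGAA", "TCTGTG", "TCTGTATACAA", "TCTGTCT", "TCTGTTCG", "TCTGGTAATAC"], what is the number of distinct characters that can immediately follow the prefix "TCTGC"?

Follow the path "TCTGC" to its node, then look at its outgoing edges.
Characters that immediately follow "TCTGC" among the stored strings: {C, T}.
That node has 2 child edges.

2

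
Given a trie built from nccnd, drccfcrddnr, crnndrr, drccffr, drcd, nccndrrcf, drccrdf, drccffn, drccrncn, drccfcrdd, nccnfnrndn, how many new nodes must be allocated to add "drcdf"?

"drcd" is already a path in the trie; the remaining "f" must be added.
So 5 − 4 = 1 new nodes.

1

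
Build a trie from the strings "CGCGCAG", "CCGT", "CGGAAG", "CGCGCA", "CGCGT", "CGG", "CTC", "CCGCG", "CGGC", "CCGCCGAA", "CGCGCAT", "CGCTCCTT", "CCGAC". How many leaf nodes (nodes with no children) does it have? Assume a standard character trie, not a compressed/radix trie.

Leaves are exactly the stored words that no other stored word extends.
Those words: "CCGAC", "CCGCCGAA", "CCGCG", "CCGT", "CGCGCAG", "CGCGCAT", "CGCGT", "CGCTCCTT", "CGGAAG", "CGGC", "CTC"
Leaf count: 11

11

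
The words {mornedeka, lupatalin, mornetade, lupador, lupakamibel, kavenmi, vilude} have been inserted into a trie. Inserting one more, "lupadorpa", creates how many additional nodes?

"lupador" is already a path in the trie; the remaining "pa" must be added.
Each of the 2 remaining characters creates one node.

2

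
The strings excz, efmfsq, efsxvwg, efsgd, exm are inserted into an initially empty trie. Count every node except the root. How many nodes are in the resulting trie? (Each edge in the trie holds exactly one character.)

17

Trie structure (* marks end of a word):
(root)
└─ e
   ├─ f
   │  ├─ m
   │  │  └─ f
   │  │     └─ s
   │  │        └─ q *
   │  └─ s
   │     ├─ g
   │     │  └─ d *
   │     └─ x
   │        └─ v
   │           └─ w
   │              └─ g *
   └─ x
      ├─ c
      │  └─ z *
      └─ m *
Counting every labelled node above: 17.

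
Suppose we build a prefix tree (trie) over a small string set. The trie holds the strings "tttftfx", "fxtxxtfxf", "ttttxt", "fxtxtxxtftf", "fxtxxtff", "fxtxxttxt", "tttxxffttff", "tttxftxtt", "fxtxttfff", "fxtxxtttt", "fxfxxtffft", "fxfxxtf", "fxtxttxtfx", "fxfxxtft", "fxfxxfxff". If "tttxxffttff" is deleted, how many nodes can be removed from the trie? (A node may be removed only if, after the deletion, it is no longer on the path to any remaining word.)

Walk "tttxxffttff" from the leaf back toward the root, removing each node that no remaining word uses.
The suffix "xffttff" (7 nodes) is used only by "tttxxffttff"; the node for "tttx" still has the child "f", so pruning stops there.
Nodes removed: 7

7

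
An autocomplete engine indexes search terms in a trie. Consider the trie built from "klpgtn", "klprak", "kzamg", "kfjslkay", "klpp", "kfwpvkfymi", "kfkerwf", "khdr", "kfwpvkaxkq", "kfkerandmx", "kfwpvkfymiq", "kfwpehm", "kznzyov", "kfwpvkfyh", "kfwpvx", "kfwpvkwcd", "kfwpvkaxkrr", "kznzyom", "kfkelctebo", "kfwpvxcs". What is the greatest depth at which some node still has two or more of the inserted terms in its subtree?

10

The deepest shared node is where two words last agree before diverging.
"kfwpvkfymi" and "kfwpvkfymiq" agree on "kfwpvkfymi" (10 characters) before diverging; nothing deeper is shared.
Longest shared-prefix length: 10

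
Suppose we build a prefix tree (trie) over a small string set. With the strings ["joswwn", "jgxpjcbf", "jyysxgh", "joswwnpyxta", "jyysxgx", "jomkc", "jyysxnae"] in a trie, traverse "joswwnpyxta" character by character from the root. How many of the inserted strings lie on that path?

Walk "joswwnpyxta" from the root; an end-of-word marker is hit whenever a stored word is a prefix of "joswwnpyxta".
Prefixes of the query that are stored words: "joswwn", "joswwnpyxta"
Count: 2

2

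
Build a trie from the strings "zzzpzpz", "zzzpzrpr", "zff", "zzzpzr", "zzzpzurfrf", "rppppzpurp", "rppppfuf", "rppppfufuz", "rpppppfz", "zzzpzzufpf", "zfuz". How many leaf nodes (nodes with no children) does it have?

9

A leaf is a node with no children — equivalently, the end of a word that is not a proper prefix of any other stored word.
Those words: "rppppfufuz", "rpppppfz", "rppppzpurp", "zff", "zfuz", "zzzpzpz", "zzzpzrpr", "zzzpzurfrf", "zzzpzzufpf"
Leaf count: 9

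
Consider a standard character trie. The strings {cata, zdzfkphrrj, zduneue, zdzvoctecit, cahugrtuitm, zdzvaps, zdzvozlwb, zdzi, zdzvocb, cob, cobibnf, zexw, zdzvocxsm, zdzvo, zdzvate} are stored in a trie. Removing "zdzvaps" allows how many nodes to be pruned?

2

Walk "zdzvaps" from the leaf back toward the root, removing each node that no remaining word uses.
The suffix "ps" (2 nodes) is used only by "zdzvaps"; the node for "zdzva" still has the child "t", so pruning stops there.
Nodes removed: 2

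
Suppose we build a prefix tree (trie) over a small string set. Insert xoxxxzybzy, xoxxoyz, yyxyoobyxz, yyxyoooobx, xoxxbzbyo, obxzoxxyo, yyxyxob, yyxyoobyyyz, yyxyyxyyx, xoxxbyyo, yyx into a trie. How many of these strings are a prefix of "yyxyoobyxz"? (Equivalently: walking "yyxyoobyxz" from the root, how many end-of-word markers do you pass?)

2

Check each prefix of "yyxyoobyxz" against the stored set — each match is an end-marker on the path.
Prefixes of the query that are stored words: "yyx", "yyxyoobyxz"
Count: 2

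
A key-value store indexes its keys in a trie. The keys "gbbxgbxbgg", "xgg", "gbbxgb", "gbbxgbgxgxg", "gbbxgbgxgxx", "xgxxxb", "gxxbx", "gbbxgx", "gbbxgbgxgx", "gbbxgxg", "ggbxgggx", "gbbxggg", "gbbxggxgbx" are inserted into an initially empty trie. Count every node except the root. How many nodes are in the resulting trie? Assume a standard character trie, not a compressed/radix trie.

For each word, the new-node count is its length minus the longest prefix already in the trie:
  "gbbxgbxbgg" → 10 new (g, b, b, x, g, b, x, b, g, g)
  "xgg" → 3 new (x, g, g)
  "gbbxgb" → prefix "gbbxgb" already present; 0 new (none)
  "gbbxgbgxgxg" → prefix "gbbxgb" already present; 5 new (g, x, g, x, g)
  "gbbxgbgxgxx" → prefix "gbbxgbgxgx" already present; 1 new (x)
  "xgxxxb" → prefix "xg" already present; 4 new (x, x, x, b)
  "gxxbx" → prefix "g" already present; 4 new (x, x, b, x)
  "gbbxgx" → prefix "gbbxg" already present; 1 new (x)
  "gbbxgbgxgx" → prefix "gbbxgbgxgx" already present; 0 new (none)
  "gbbxgxg" → prefix "gbbxgx" already present; 1 new (g)
  "ggbxgggx" → prefix "g" already present; 7 new (g, b, x, g, g, g, x)
  "gbbxggg" → prefix "gbbxg" already present; 2 new (g, g)
  "gbbxggxgbx" → prefix "gbbxgg" already present; 4 new (x, g, b, x)
Total nodes = 10 + 3 + 0 + 5 + 1 + 4 + 4 + 1 + 0 + 1 + 7 + 2 + 4 = 42

42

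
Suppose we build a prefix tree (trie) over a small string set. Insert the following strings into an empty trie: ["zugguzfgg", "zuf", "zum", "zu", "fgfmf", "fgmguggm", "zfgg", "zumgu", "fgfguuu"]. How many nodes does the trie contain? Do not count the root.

Trie structure (* marks end of a word):
(root)
├─ f
│  └─ g
│     ├─ f
│     │  ├─ g
│     │  │  └─ u
│     │  │     └─ u
│     │  │        └─ u *
│     │  └─ m
│     │     └─ f *
│     └─ m
│        └─ g
│           └─ u
│              └─ g
│                 └─ g
│                    └─ m *
└─ z
   ├─ f
   │  └─ g
   │     └─ g *
   └─ u *
      ├─ f *
      ├─ g
      │  └─ g
      │     └─ u
      │        └─ z
      │           └─ f
      │              └─ g
      │                 └─ g *
      └─ m *
         └─ g
            └─ u *
Counting every labelled node above: 31.

31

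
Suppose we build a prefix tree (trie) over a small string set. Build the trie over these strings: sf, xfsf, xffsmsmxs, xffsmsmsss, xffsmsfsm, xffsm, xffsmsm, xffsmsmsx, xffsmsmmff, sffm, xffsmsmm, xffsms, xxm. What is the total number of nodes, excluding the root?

27

Insert word by word; a character creates a node only if that edge doesn't already exist:
  "sf" → 2 new (s, f)
  "xfsf" → 4 new (x, f, s, f)
  "xffsmsmxs" → prefix "xf" already present; 7 new (f, s, m, s, m, x, s)
  "xffsmsmsss" → prefix "xffsmsm" already present; 3 new (s, s, s)
  "xffsmsfsm" → prefix "xffsms" already present; 3 new (f, s, m)
  "xffsm" → prefix "xffsm" already present; 0 new (none)
  "xffsmsm" → prefix "xffsmsm" already present; 0 new (none)
  "xffsmsmsx" → prefix "xffsmsms" already present; 1 new (x)
  "xffsmsmmff" → prefix "xffsmsm" already present; 3 new (m, f, f)
  "sffm" → prefix "sf" already present; 2 new (f, m)
  "xffsmsmm" → prefix "xffsmsmm" already present; 0 new (none)
  "xffsms" → prefix "xffsms" already present; 0 new (none)
  "xxm" → prefix "x" already present; 2 new (x, m)
Total nodes = 2 + 4 + 7 + 3 + 3 + 0 + 0 + 1 + 3 + 2 + 0 + 0 + 2 = 27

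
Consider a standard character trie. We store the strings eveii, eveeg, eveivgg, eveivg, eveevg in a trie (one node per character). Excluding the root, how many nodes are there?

12

For each word, the new-node count is its length minus the longest prefix already in the trie:
  "eveii" → 5 new (e, v, e, i, i)
  "eveeg" → prefix "eve" already present; 2 new (e, g)
  "eveivgg" → prefix "evei" already present; 3 new (v, g, g)
  "eveivg" → prefix "eveivg" already present; 0 new (none)
  "eveevg" → prefix "evee" already present; 2 new (v, g)
Total nodes = 5 + 2 + 3 + 0 + 2 = 12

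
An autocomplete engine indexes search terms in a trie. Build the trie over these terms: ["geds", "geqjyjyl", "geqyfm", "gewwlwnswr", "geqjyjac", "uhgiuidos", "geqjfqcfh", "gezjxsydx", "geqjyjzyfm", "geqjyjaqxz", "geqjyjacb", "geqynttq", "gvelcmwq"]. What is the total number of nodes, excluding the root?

63

Trace insertions, counting only characters that open a new branch:
  "geds" → 4 new (g, e, d, s)
  "geqjyjyl" → prefix "ge" already present; 6 new (q, j, y, j, y, l)
  "geqyfm" → prefix "geq" already present; 3 new (y, f, m)
  "gewwlwnswr" → prefix "ge" already present; 8 new (w, w, l, w, n, s, w, r)
  "geqjyjac" → prefix "geqjyj" already present; 2 new (a, c)
  "uhgiuidos" → 9 new (u, h, g, i, u, i, d, o, s)
  "geqjfqcfh" → prefix "geqj" already present; 5 new (f, q, c, f, h)
  "gezjxsydx" → prefix "ge" already present; 7 new (z, j, x, s, y, d, x)
  "geqjyjzyfm" → prefix "geqjyj" already present; 4 new (z, y, f, m)
  "geqjyjaqxz" → prefix "geqjyja" already present; 3 new (q, x, z)
  "geqjyjacb" → prefix "geqjyjac" already present; 1 new (b)
  "geqynttq" → prefix "geqy" already present; 4 new (n, t, t, q)
  "gvelcmwq" → prefix "g" already present; 7 new (v, e, l, c, m, w, q)
Total nodes = 4 + 6 + 3 + 8 + 2 + 9 + 5 + 7 + 4 + 3 + 1 + 4 + 7 = 63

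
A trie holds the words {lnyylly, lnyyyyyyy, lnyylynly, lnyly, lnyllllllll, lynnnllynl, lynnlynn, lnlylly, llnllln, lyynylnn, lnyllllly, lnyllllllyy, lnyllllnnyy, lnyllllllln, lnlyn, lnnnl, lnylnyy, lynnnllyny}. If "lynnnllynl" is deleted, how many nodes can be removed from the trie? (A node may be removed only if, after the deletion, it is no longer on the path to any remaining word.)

A node on "lynnnllynl"'s path can go only if nothing else ends at it or branches off below it.
The suffix "l" (1 node) is used only by "lynnnllynl"; the node for "lynnnllyn" still has the child "y", so pruning stops there.
Nodes removed: 1

1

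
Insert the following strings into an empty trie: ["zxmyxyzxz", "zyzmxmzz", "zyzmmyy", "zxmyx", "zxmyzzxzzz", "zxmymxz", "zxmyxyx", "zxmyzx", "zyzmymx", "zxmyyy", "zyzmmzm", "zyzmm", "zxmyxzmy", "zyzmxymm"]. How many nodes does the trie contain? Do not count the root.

43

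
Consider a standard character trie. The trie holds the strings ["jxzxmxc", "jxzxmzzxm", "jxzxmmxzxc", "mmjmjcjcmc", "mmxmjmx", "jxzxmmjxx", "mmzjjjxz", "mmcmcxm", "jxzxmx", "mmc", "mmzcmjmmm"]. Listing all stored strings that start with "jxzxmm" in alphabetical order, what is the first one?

DFS of the "jxzxmm" subtree visits, in order: "jxzxmmjxx", "jxzxmmxzxc"
The 1st is jxzxmmjxx.

jxzxmmjxx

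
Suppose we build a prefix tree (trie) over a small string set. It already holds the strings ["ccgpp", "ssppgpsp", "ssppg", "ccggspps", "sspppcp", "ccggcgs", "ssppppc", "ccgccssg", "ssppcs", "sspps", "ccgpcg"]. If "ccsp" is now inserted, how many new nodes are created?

2

The longest prefix of "ccsp" already in the trie is "cc" (length 2).
So 4 − 2 = 2 new nodes.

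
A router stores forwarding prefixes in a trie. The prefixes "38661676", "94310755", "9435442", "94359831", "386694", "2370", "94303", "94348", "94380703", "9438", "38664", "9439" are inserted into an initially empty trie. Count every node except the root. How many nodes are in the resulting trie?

41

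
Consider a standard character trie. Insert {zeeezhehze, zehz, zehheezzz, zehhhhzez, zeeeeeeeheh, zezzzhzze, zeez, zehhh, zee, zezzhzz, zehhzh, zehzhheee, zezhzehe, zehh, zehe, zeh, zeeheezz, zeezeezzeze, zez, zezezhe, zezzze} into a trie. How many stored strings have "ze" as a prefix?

21

Walk to "ze"; the words in its subtree are exactly those with that prefix.
Words under "ze": zee, zeeeeeeeheh, zeeezhehze, zeeheezz, zeez, zeezeezzeze, zeh, zehe, zehh, zehheezzz, zehhh, zehhhhzez, zehhzh, zehz, zehzhheee, zez, zezezhe, zezhzehe, zezzhzz, zezzze, zezzzhzze
Count: 21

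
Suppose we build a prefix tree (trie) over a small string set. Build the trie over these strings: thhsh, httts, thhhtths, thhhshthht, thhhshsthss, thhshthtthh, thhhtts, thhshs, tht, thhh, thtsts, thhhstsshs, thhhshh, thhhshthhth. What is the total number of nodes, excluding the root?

45

Trace insertions, counting only characters that open a new branch:
  "thhsh" → 5 new (t, h, h, s, h)
  "httts" → 5 new (h, t, t, t, s)
  "thhhtths" → prefix "thh" already present; 5 new (h, t, t, h, s)
  "thhhshthht" → prefix "thhh" already present; 6 new (s, h, t, h, h, t)
  "thhhshsthss" → prefix "thhhsh" already present; 5 new (s, t, h, s, s)
  "thhshthtthh" → prefix "thhsh" already present; 6 new (t, h, t, t, h, h)
  "thhhtts" → prefix "thhhtt" already present; 1 new (s)
  "thhshs" → prefix "thhsh" already present; 1 new (s)
  "tht" → prefix "th" already present; 1 new (t)
  "thhh" → prefix "thhh" already present; 0 new (none)
  "thtsts" → prefix "tht" already present; 3 new (s, t, s)
  "thhhstsshs" → prefix "thhhs" already present; 5 new (t, s, s, h, s)
  "thhhshh" → prefix "thhhsh" already present; 1 new (h)
  "thhhshthhth" → prefix "thhhshthht" already present; 1 new (h)
Total nodes = 5 + 5 + 5 + 6 + 5 + 6 + 1 + 1 + 1 + 0 + 3 + 5 + 1 + 1 = 45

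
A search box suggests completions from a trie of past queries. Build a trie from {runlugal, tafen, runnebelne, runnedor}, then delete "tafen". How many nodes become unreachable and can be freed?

5

A node on "tafen"'s path can go only if nothing else ends at it or branches off below it.
No other word shares any prefix with "tafen", so all 5 of its nodes go.
Nodes removed: 5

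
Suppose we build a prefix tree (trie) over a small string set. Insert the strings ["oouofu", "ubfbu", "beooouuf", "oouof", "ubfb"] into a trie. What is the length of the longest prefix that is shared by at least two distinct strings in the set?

The deepest shared node is where two words last agree before diverging.
"oouof" and "oouofu" agree on "oouof" (5 characters) before diverging; nothing deeper is shared.
Longest shared-prefix length: 5

5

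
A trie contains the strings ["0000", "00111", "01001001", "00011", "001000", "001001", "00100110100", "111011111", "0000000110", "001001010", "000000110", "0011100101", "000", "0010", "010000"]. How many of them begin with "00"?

12

Walk to "00"; the words in its subtree are exactly those with that prefix.
Words under "00": 000, 0000, 0000000110, 000000110, 00011, 0010, 001000, 001001, 001001010, 00100110100, 00111, 0011100101
Count: 12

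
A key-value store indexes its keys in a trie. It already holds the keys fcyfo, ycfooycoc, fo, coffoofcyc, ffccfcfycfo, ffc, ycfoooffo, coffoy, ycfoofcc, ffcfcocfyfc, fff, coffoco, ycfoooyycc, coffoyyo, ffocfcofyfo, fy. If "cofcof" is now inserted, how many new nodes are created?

3

Walking "cofcof" from the root, the first 3 characters ("cof") follow existing edges; "c" is the first miss.
Each of the 3 remaining characters creates one node.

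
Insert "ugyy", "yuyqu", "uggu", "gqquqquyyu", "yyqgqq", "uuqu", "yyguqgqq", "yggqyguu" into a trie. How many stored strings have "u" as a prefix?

3

Traverse to the node for "u", then collect every word in that subtree.
Matches: "uggu", "ugyy", "uuqu"
Count: 3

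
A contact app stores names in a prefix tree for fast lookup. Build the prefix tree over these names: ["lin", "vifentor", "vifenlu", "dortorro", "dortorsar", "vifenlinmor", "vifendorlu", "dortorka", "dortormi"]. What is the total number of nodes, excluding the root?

38

Insert word by word; a character creates a node only if that edge doesn't already exist:
  "lin" → 3 new (l, i, n)
  "vifentor" → 8 new (v, i, f, e, n, t, o, r)
  "vifenlu" → prefix "vifen" already present; 2 new (l, u)
  "dortorro" → 8 new (d, o, r, t, o, r, r, o)
  "dortorsar" → prefix "dortor" already present; 3 new (s, a, r)
  "vifenlinmor" → prefix "vifenl" already present; 5 new (i, n, m, o, r)
  "vifendorlu" → prefix "vifen" already present; 5 new (d, o, r, l, u)
  "dortorka" → prefix "dortor" already present; 2 new (k, a)
  "dortormi" → prefix "dortor" already present; 2 new (m, i)
Total nodes = 3 + 8 + 2 + 8 + 3 + 5 + 5 + 2 + 2 = 38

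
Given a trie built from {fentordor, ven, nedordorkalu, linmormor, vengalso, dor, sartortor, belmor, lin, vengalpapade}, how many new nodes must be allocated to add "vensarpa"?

5

"ven" is already a path in the trie; the remaining "sarpa" must be added.
So 8 − 3 = 5 new nodes.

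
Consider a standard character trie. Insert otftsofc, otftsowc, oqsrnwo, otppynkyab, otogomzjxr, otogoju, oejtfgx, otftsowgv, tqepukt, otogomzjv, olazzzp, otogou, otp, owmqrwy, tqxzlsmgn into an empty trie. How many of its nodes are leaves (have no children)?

Leaves are exactly the stored words that no other stored word extends.
Those words: "oejtfgx", "olazzzp", "oqsrnwo", "otftsofc", "otftsowc", "otftsowgv", "otogoju", "otogomzjv", "otogomzjxr", "otogou", "otppynkyab", "owmqrwy", "tqepukt", "tqxzlsmgn"
Leaf count: 14

14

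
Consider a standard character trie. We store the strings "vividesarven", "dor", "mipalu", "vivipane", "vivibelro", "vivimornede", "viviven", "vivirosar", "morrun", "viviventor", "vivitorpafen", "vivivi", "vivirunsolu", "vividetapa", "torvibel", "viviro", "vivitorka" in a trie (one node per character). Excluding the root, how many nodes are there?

82

Trace insertions, counting only characters that open a new branch:
  "vividesarven" → 12 new (v, i, v, i, d, e, s, a, r, v, e, n)
  "dor" → 3 new (d, o, r)
  "mipalu" → 6 new (m, i, p, a, l, u)
  "vivipane" → prefix "vivi" already present; 4 new (p, a, n, e)
  "vivibelro" → prefix "vivi" already present; 5 new (b, e, l, r, o)
  "vivimornede" → prefix "vivi" already present; 7 new (m, o, r, n, e, d, e)
  "viviven" → prefix "vivi" already present; 3 new (v, e, n)
  "vivirosar" → prefix "vivi" already present; 5 new (r, o, s, a, r)
  "morrun" → prefix "m" already present; 5 new (o, r, r, u, n)
  "viviventor" → prefix "viviven" already present; 3 new (t, o, r)
  "vivitorpafen" → prefix "vivi" already present; 8 new (t, o, r, p, a, f, e, n)
  "vivivi" → prefix "viviv" already present; 1 new (i)
  "vivirunsolu" → prefix "vivir" already present; 6 new (u, n, s, o, l, u)
  "vividetapa" → prefix "vivide" already present; 4 new (t, a, p, a)
  "torvibel" → 8 new (t, o, r, v, i, b, e, l)
  "viviro" → prefix "viviro" already present; 0 new (none)
  "vivitorka" → prefix "vivitor" already present; 2 new (k, a)
Total nodes = 12 + 3 + 6 + 4 + 5 + 7 + 3 + 5 + 5 + 3 + 8 + 1 + 6 + 4 + 8 + 0 + 2 = 82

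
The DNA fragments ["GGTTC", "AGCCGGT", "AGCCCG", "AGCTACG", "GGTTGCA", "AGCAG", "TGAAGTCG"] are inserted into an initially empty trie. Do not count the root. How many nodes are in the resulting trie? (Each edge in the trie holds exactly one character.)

Trace insertions, counting only characters that open a new branch:
  "GGTTC" → 5 new (G, G, T, T, C)
  "AGCCGGT" → 7 new (A, G, C, C, G, G, T)
  "AGCCCG" → prefix "AGCC" already present; 2 new (C, G)
  "AGCTACG" → prefix "AGC" already present; 4 new (T, A, C, G)
  "GGTTGCA" → prefix "GGTT" already present; 3 new (G, C, A)
  "AGCAG" → prefix "AGC" already present; 2 new (A, G)
  "TGAAGTCG" → 8 new (T, G, A, A, G, T, C, G)
Total nodes = 5 + 7 + 2 + 4 + 3 + 2 + 8 = 31

31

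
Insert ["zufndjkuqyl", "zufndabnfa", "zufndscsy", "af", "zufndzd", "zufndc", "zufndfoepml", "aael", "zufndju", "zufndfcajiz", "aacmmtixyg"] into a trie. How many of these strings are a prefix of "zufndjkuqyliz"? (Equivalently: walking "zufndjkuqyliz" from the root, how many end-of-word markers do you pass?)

1

Check each prefix of "zufndjkuqyliz" against the stored set — each match is an end-marker on the path.
Prefixes of the query that are stored words: "zufndjkuqyl"
Count: 1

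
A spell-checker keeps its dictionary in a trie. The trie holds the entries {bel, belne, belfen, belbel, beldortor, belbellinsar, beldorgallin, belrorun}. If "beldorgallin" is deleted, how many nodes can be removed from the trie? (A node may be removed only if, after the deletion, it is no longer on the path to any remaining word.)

6

After clearing the end-marker at "beldorgallin", prune upward until reaching a node still needed by another word.
The suffix "gallin" (6 nodes) is used only by "beldorgallin"; the node for "beldor" still has the child "t", so pruning stops there.
Nodes removed: 6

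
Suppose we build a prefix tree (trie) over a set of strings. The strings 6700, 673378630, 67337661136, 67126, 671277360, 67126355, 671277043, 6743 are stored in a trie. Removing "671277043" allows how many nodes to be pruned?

3

A node on "671277043"'s path can go only if nothing else ends at it or branches off below it.
The suffix "043" (3 nodes) is used only by "671277043"; the node for "671277" still has the child "3", so pruning stops there.
Nodes removed: 3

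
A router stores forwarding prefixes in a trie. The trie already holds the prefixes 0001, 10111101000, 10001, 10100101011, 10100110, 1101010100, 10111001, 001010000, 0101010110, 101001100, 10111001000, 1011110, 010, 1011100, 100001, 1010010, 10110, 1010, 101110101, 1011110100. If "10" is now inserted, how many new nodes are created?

Every character of "10" already lies on an existing path (it is a prefix of some stored word).
No new nodes are needed: 0.

0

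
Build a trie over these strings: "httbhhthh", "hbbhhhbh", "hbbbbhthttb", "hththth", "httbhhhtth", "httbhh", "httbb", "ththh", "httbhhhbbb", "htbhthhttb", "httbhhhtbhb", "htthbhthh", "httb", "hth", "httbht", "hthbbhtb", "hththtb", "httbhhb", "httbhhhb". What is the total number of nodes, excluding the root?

Count nodes per top-level branch (shared prefixes stored once):
  'h'-branch (hbbbbhthttb, hbbhhhbh, htbhthhttb, hth, hthbbhtb, hththtb, hththth, httb, httbb, httbhh, httbhhb, httbhhhb, httbhhhbbb, httbhhhtbhb, httbhhhtth, httbhhthh, httbht, htthbhthh): 62 nodes
  't'-branch (ththh): 5 nodes
Sum: 67

67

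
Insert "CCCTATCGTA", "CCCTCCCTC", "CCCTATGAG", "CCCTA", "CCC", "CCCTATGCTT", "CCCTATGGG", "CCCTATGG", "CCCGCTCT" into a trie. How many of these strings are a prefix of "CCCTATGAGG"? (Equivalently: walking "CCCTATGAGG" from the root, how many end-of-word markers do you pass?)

Traverse "CCCTATGAGG" character by character; count nodes along the way that are marked as word ends.
Prefixes of the query that are stored words: "CCC", "CCCTA", "CCCTATGAG"
Count: 3

3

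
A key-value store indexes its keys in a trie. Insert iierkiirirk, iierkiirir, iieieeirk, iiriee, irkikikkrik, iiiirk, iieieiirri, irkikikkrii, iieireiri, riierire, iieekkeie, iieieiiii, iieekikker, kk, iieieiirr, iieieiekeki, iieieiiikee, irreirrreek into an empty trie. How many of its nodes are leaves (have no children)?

16

A leaf is a node with no children — equivalently, the end of a word that is not a proper prefix of any other stored word.
Those words: "iieekikker", "iieekkeie", "iieieeirk", "iieieiekeki", "iieieiiii", "iieieiiikee", "iieieiirri", "iieireiri", "iierkiirirk", "iiiirk", "iiriee", "irkikikkrii", "irkikikkrik", "irreirrreek", "kk", "riierire"
Leaf count: 16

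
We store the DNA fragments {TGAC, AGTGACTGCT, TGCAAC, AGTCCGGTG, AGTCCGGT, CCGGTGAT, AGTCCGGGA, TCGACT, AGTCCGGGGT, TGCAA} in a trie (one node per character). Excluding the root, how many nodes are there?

For each word, the new-node count is its length minus the longest prefix already in the trie:
  "TGAC" → 4 new (T, G, A, C)
  "AGTGACTGCT" → 10 new (A, G, T, G, A, C, T, G, C, T)
  "TGCAAC" → prefix "TG" already present; 4 new (C, A, A, C)
  "AGTCCGGTG" → prefix "AGT" already present; 6 new (C, C, G, G, T, G)
  "AGTCCGGT" → prefix "AGTCCGGT" already present; 0 new (none)
  "CCGGTGAT" → 8 new (C, C, G, G, T, G, A, T)
  "AGTCCGGGA" → prefix "AGTCCGG" already present; 2 new (G, A)
  "TCGACT" → prefix "T" already present; 5 new (C, G, A, C, T)
  "AGTCCGGGGT" → prefix "AGTCCGGG" already present; 2 new (G, T)
  "TGCAA" → prefix "TGCAA" already present; 0 new (none)
Total nodes = 4 + 10 + 4 + 6 + 0 + 8 + 2 + 5 + 2 + 0 = 41

41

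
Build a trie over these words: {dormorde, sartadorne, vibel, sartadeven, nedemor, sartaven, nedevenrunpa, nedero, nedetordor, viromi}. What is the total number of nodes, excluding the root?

57

Count nodes per top-level branch (shared prefixes stored once):
  'd'-branch (dormorde): 8 nodes
  'n'-branch (nedemor, nedero, nedetordor, nedevenrunpa): 23 nodes
  's'-branch (sartadeven, sartadorne, sartaven): 17 nodes
  'v'-branch (vibel, viromi): 9 nodes
Sum: 57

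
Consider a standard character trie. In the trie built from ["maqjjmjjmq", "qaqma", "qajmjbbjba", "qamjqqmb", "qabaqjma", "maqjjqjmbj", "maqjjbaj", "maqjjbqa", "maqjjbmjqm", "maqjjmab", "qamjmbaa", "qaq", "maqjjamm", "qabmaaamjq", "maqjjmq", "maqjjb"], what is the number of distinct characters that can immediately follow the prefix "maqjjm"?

3

Follow the path "maqjjm" to its node, then look at its outgoing edges.
Distinct next characters after "maqjjm": a, j, q.
That node has 3 child edges.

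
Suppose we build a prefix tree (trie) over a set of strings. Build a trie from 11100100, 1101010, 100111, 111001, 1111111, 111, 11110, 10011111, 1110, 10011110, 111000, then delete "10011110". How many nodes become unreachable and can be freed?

A node on "10011110"'s path can go only if nothing else ends at it or branches off below it.
The suffix "0" (1 node) is used only by "10011110"; the node for "1001111" still has the child "1", so pruning stops there.
Nodes removed: 1

1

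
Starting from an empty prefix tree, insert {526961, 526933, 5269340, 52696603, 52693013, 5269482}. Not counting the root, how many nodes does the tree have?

Trie structure (* marks end of a word):
(root)
└─ 5
   └─ 2
      └─ 6
         └─ 9
            ├─ 3
            │  ├─ 0
            │  │  └─ 1
            │  │     └─ 3 *
            │  ├─ 3 *
            │  └─ 4
            │     └─ 0 *
            ├─ 4
            │  └─ 8
            │     └─ 2 *
            └─ 6
               ├─ 1 *
               └─ 6
                  └─ 0
                     └─ 3 *
Counting every labelled node above: 19.

19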